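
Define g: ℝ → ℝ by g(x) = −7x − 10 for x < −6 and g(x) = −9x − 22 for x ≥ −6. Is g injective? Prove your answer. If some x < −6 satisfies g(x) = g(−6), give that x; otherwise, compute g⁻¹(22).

-44/9

Both pieces are strictly decreasing (slopes −7 and −9), so each is injective on its own interval.
The left piece maps (−∞, −6) onto (32, ∞); the right piece maps [−6, ∞) onto (−∞, 32].
These images are disjoint, so no value is attained by both pieces. So g is injective.
Because the two images are disjoint, no x < −6 has g(x) = g(−6), so we compute g⁻¹(22): 22 lies in (−∞, 32], so solve −9x − 22 = 22: x = (22 + 22)/(−9) = −44/9.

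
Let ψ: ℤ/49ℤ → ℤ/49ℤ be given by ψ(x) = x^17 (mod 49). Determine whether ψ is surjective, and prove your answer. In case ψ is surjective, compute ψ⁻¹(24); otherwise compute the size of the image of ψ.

ψ(0) = 0^17 = 0.
ψ(7): Repeated squaring mod 49: 7^1 ≡ 7, 7^2 ≡ 7² = 49 ≡ 0, 7^4 ≡ 0² = 0, 7^8 ≡ 0² = 0, 7^16 ≡ 0² = 0. Since 17 = 16 + 1, 7^17 ≡ 0·7: 0·7 = 0. So 7^17 ≡ 0 (mod 49).
So ψ(0) = ψ(7) = 0 while 0 ≠ 7, so ψ is not injective.
A non-injective map from the 49-element set ℤ/49ℤ to itself takes at most 48 distinct values, so it cannot be surjective. So ψ is not surjective.
Since ψ is not surjective, we determine |image(ψ)|. Computing x^17 mod 49 for each x (by repeated squaring, reducing mod 49 at every step), the values ψ(0), ψ(1), …, ψ(48) are: 0, 1, 46, 26, 9, 45, 20, 0, 22, 39, 12, 44, 38, 41, 0, 43, 32, 47, 30, 31, 13, 0, 15, 25, 33, 16, 24, 34, 0, 36, 18, 19, 2, 17, 6, 0, 8, 11, 5, 37, 10, 27, 0, 29, 4, 40, 23, 3, 48.
The distinct values are {0, 1, 2, 3, 4, 5, 6, 8, 9, 10, 11, 12, 13, 15, 16, 17, 18, 19, 20, 22, 23, 24, 25, 26, 27, 29, 30, 31, 32, 33, 34, 36, 37, 38, 39, 40, 41, 43, 44, 45, 46, 47, 48}; there are 43 of them.

43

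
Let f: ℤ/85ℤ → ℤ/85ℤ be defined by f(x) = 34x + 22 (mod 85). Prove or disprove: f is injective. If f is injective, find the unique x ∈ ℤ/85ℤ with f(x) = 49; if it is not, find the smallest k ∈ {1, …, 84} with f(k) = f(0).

We have gcd(34, 85) = 17 > 1. Taking x_1 = 0 and x_2 = 5: f(0) = 22 and f(5) = 34·5 + 22 = 192 ≡ 22 (mod 85).
So f(0) = f(5) while 0 ≠ 5, thus f is not injective.
Since f is not injective, we find the least positive k with f(k) = f(0): this means 34k ≡ 0 (mod 85), i.e. 85 ∣ 34k. Since gcd(34, 85) = 17, dividing through by 17 this holds exactly when 5 ∣ 2k, and as gcd(2, 5) = 1, exactly when 5 ∣ k.
The smallest positive such k is 5.

5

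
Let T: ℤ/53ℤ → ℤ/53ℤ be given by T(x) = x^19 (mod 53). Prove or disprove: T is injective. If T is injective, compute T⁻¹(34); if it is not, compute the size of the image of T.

Since 53 is prime, the nonzero elements of ℤ/53ℤ form a cyclic group of order 52.
As gcd(19, 52) = 1, raising to the 19th power is a bijection on this group: if x_1^19 ≡ x_2^19 then (x_1x_2^{−1})^19 = 1, and the only element of order dividing gcd(19, 52) = 1 is 1, so x_1 = x_2.
With T(0) = 0 this makes T injective on all of ℤ/53ℤ, hence bijective (finite equal-size domain and codomain). In particular T is injective.
Since T is injective, we find the preimage of 34. The inverse of x ↦ x^19 on (ℤ/53ℤ)^× is x ↦ x^11, because 19·11 = 209 = 4·52 + 1 ≡ 1 (mod 52) and x^{52} = 1 for x ≠ 0 (Fermat). So T⁻¹(34) = 34^11 mod 53.
Repeated squaring mod 53: 34^1 ≡ 34, 34^2 ≡ 34² = 1156 ≡ 43, 34^4 ≡ 43² = 1849 ≡ 47, 34^8 ≡ 47² = 2209 ≡ 36. Since 11 = 8 + 2 + 1, 34^11 ≡ 36·43·34: 36·43 = 1548 ≡ 11, then 11·34 = 374 ≡ 3. So 34^11 ≡ 3 (mod 53).
Hence T⁻¹(34) = 3.

3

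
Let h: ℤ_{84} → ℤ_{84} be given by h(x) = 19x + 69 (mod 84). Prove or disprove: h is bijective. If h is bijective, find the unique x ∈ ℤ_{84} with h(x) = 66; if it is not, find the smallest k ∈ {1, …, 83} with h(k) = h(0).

75

Recall: h is injective when h(a) = h(b) forces a = b.
If h(a) = h(b), then 19a ≡ 19b (mod 84). Because gcd(19, 84) = 1, we may cancel 19 to get a ≡ b (mod 84).
We now compute 19⁻¹ mod 84 explicitly. Euclid's algorithm: 84 = 4·19 + 8, 19 = 2·8 + 3, 8 = 2·3 + 2, 3 = 1·2 + 1; back-substituting gives 1 = 31·19 − 7·84, so 19⁻¹ ≡ 31 (mod 84).
Then y ↦ 31(y − 69) is a two-sided inverse to h, so every y ∈ ℤ_{84} has a preimage.
So h is bijective.
Since h is bijective, we compute h⁻¹(66): solve 19x + 69 ≡ 66 (mod 84), i.e. 19x ≡ 81 (mod 84).
Multiplying by 19⁻¹ = 31 gives x ≡ 31·81 = 2511 = 29·84 + 75 ≡ 75 (mod 84).
Check: h(75) = 19·75 + 69 = 1494 = 17·84 + 66 ≡ 66 (mod 84).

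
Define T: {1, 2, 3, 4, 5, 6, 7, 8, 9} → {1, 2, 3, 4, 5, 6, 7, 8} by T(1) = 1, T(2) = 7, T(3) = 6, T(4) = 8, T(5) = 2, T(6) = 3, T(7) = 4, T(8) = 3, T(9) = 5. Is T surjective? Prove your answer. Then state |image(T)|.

Every element of the codomain has a preimage: 1 = T(1), 2 = T(5), 3 = T(6), 4 = T(7), 5 = T(9), 6 = T(3), 7 = T(2), 8 = T(4).
Hence T is surjective.
The image of T is {1, 2, 3, 4, 5, 6, 7, 8}, which has 8 elements.

8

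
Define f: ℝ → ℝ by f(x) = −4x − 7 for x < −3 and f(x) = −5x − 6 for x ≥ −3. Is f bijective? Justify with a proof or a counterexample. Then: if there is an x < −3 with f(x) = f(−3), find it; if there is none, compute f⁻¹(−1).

Both pieces are strictly decreasing (slopes −4 and −5), so each is injective on its own interval.
The left piece maps (−∞, −3) onto (5, ∞); the right piece maps [−3, ∞) onto (−∞, 9].
These images overlap. In particular f(−3) = 9 (right piece), and solving −4x − 7 = 9 on the left piece gives x = −4 < −3.
So f(−4) = f(−3) with −4 ≠ −3, and f is not injective, hence not bijective. This x = −4 is the requested value below −3.

-4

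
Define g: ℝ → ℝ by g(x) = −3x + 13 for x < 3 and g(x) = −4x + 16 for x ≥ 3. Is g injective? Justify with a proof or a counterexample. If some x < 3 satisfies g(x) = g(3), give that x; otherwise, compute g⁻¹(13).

0

Both pieces are strictly decreasing (slopes −3 and −4), so each is injective on its own interval.
The left piece maps (−∞, 3) onto (4, ∞); the right piece maps [3, ∞) onto (−∞, 4].
These images are disjoint, so no value is attained by both pieces. Thus g is injective.
Because the two images are disjoint, no x < 3 has g(x) = g(3), so we compute g⁻¹(13): 13 lies in (4, ∞), so solve −3x + 13 = 13: x = (13 − 13)/(−3) = 0.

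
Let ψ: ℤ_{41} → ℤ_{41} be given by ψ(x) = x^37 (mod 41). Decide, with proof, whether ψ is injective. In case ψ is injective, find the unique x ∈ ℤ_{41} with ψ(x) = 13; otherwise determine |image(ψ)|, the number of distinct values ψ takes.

11

Since 41 is prime, the nonzero elements of ℤ_{41} form a cyclic group of order 40.
As gcd(37, 40) = 1, raising to the 37th power is a bijection on this group: if x_1^37 ≡ x_2^37 then (x_1x_2^{−1})^37 = 1, and the only element of order dividing gcd(37, 40) = 1 is 1, so x_1 = x_2.
With ψ(0) = 0 this makes ψ injective on all of ℤ_{41}, hence bijective (finite equal-size domain and codomain). In particular ψ is injective.
Since ψ is injective, we find the preimage of 13. The inverse of x ↦ x^37 on (ℤ_{41})^× is x ↦ x^13, because 37·13 = 481 = 12·40 + 1 ≡ 1 (mod 40) and x^{40} = 1 for x ≠ 0 (Fermat). So ψ⁻¹(13) = 13^13 mod 41.
Repeated squaring mod 41: 13^1 ≡ 13, 13^2 ≡ 13² = 169 ≡ 5, 13^4 ≡ 5² = 25, 13^8 ≡ 25² = 625 ≡ 10. Since 13 = 8 + 4 + 1, 13^13 ≡ 10·25·13: 10·25 = 250 ≡ 4, then 4·13 = 52 ≡ 11. So 13^13 ≡ 11 (mod 41).
Hence ψ⁻¹(13) = 11.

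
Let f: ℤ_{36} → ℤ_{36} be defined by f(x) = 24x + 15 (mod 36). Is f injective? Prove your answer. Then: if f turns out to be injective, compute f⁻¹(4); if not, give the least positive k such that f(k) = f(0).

By definition, injectivity means: for all a, b in the domain, f(a) = f(b) implies a = b.
We have gcd(24, 36) = 12 > 1. Taking a = 0 and b = 3: f(0) = 15 and f(3) = 24·3 + 15 = 87 ≡ 15 (mod 36).
So f(0) = f(3) while 0 ≠ 3, so f is not injective.
Since f is not injective, we find the least positive k with f(k) = f(0): this means 24k ≡ 0 (mod 36), i.e. 36 ∣ 24k. Since gcd(24, 36) = 12, dividing through by 12 this holds exactly when 3 ∣ 2k, and as gcd(2, 3) = 1, exactly when 3 ∣ k.
The smallest positive such k is 3.

3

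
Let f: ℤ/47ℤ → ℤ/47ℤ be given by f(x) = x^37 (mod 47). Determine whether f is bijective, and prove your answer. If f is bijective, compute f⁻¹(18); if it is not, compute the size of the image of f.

Since 47 is prime, the nonzero elements of ℤ/47ℤ form a cyclic group of order 46.
As gcd(37, 46) = 1, raising to the 37th power is a bijection on this group: if a^37 ≡ b^37 then (ab^{−1})^37 = 1, and the only element of order dividing gcd(37, 46) = 1 is 1, so a = b.
With f(0) = 0 this makes f injective on all of ℤ/47ℤ, hence bijective (finite equal-size domain and codomain). In particular f is bijective.
Since f is bijective, we find the preimage of 18. The inverse of x ↦ x^37 on (ℤ/47ℤ)^× is x ↦ x^5, because 37·5 = 185 = 4·46 + 1 ≡ 1 (mod 46) and x^{46} = 1 for x ≠ 0 (Fermat). So f⁻¹(18) = 18^5 mod 47.
Repeated squaring mod 47: 18^1 ≡ 18, 18^2 ≡ 18² = 324 ≡ 42, 18^4 ≡ 42² = 1764 ≡ 25. Since 5 = 4 + 1, 18^5 ≡ 25·18: 25·18 = 450 ≡ 27. So 18^5 ≡ 27 (mod 47).
Hence f⁻¹(18) = 27.

27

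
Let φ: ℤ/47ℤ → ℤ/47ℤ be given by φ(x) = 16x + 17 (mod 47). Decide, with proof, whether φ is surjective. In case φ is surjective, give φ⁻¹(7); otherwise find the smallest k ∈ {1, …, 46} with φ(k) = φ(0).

Recall that surjectivity means every element of the codomain has a preimage under φ.
Since gcd(16, 47) = 1, 16 is invertible modulo 47. Euclid's algorithm: 47 = 2·16 + 15, 16 = 1·15 + 1; back-substituting gives 1 = 3·16 − 1·47, so 16⁻¹ ≡ 3 (mod 47).
Then y ↦ 3(y − 17) is a two-sided inverse to φ, so every y ∈ ℤ/47ℤ has a preimage.
Therefore φ is surjective.
Since φ is surjective, we compute φ⁻¹(7): solve 16x + 17 ≡ 7 (mod 47), i.e. 16x ≡ 37 (mod 47).
Multiplying by 16⁻¹ = 3 gives x ≡ 3·37 = 111 = 2·47 + 17 ≡ 17 (mod 47).
Check: φ(17) = 16·17 + 17 = 289 = 6·47 + 7 ≡ 7 (mod 47).

17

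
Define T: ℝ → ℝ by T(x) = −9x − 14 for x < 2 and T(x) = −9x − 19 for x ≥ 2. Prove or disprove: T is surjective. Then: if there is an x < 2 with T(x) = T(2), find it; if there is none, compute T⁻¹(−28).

14/9

Both pieces are strictly decreasing (slopes −9 and −9), so each is injective on its own interval.
The left piece maps (−∞, 2) onto (−32, ∞); the right piece maps [2, ∞) onto (−∞, −37].
The union (−32, ∞) ∪ (−∞, −37] omits the interval between −32 and −37; in particular −32 has no preimage. So T is not surjective.
Because the two images are disjoint, no x < 2 has T(x) = T(2), so we compute T⁻¹(−28): −28 lies in (−32, ∞), so solve −9x − 14 = −28: x = (−28 + 14)/(−9) = 14/9.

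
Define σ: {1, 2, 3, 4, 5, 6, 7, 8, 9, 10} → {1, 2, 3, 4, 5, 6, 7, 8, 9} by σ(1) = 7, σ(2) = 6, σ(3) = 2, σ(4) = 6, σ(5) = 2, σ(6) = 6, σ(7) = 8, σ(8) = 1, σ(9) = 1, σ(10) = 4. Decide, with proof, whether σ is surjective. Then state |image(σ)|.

No element maps to 3, so σ is not surjective.
The image of σ is {1, 2, 4, 6, 7, 8}, which has 6 elements.

6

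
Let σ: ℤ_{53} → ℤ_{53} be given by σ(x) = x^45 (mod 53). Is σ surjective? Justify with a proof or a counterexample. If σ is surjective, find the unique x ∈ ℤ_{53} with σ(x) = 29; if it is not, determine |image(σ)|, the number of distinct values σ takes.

Since 53 is prime, the nonzero elements of ℤ_{53} form a cyclic group of order 52.
As gcd(45, 52) = 1, raising to the 45th power is a bijection on this group: if u^45 ≡ v^45 then (uv^{−1})^45 = 1, and the only element of order dividing gcd(45, 52) = 1 is 1, so u = v.
With σ(0) = 0 this makes σ injective on all of ℤ_{53}, hence bijective (finite equal-size domain and codomain). In particular σ is surjective.
Since σ is surjective, we find the preimage of 29. The inverse of x ↦ x^45 on (ℤ_{53})^× is x ↦ x^37, because 45·37 = 1665 = 32·52 + 1 ≡ 1 (mod 52) and x^{52} = 1 for x ≠ 0 (Fermat). So σ⁻¹(29) = 29^37 mod 53.
Repeated squaring mod 53: 29^1 ≡ 29, 29^2 ≡ 29² = 841 ≡ 46, 29^4 ≡ 46² = 2116 ≡ 49, 29^8 ≡ 49² = 2401 ≡ 16, 29^16 ≡ 16² = 256 ≡ 44, 29^32 ≡ 44² = 1936 ≡ 28. Since 37 = 32 + 4 + 1, 29^37 ≡ 28·49·29: 28·49 = 1372 ≡ 47, then 47·29 = 1363 ≡ 38. So 29^37 ≡ 38 (mod 53).
Hence σ⁻¹(29) = 38.

38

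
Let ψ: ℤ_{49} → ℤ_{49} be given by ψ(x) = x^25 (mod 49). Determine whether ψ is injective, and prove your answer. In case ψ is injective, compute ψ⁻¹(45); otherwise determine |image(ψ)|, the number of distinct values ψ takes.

ψ(0) = 0^25 = 0.
ψ(7): Repeated squaring mod 49: 7^1 ≡ 7, 7^2 ≡ 7² = 49 ≡ 0, 7^4 ≡ 0² = 0, 7^8 ≡ 0² = 0, 7^16 ≡ 0² = 0. Since 25 = 16 + 8 + 1, 7^25 ≡ 0·0·7: 0·0 = 0, then 0·7 = 0. So 7^25 ≡ 0 (mod 49).
So ψ(0) = ψ(7) = 0 while 0 ≠ 7, so ψ is not injective.
Since ψ is not injective, we determine |image(ψ)|. Computing x^25 mod 49 for each x (by repeated squaring, reducing mod 49 at every step), the values ψ(0), ψ(1), …, ψ(48) are: 0, 1, 16, 17, 11, 12, 27, 0, 29, 44, 45, 39, 40, 6, 0, 8, 23, 24, 18, 19, 34, 0, 36, 2, 3, 46, 47, 13, 0, 15, 30, 31, 25, 26, 41, 0, 43, 9, 10, 4, 5, 20, 0, 22, 37, 38, 32, 33, 48.
The distinct values are {0, 1, 2, 3, 4, 5, 6, 8, 9, 10, 11, 12, 13, 15, 16, 17, 18, 19, 20, 22, 23, 24, 25, 26, 27, 29, 30, 31, 32, 33, 34, 36, 37, 38, 39, 40, 41, 43, 44, 45, 46, 47, 48}; there are 43 of them.

43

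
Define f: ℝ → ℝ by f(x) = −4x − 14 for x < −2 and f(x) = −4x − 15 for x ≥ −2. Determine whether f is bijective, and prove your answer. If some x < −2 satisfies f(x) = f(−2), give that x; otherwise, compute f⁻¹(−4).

Both pieces are strictly decreasing (slopes −4 and −4), so each is injective on its own interval.
The left piece maps (−∞, −2) onto (−6, ∞); the right piece maps [−2, ∞) onto (−∞, −7].
The images leave a gap (−6 has no preimage), so f is not surjective, hence not bijective.
Because the two images are disjoint, no x < −2 has f(x) = f(−2), so we compute f⁻¹(−4): −4 lies in (−6, ∞), so solve −4x − 14 = −4: x = (−4 + 14)/(−4) = −5/2.

-5/2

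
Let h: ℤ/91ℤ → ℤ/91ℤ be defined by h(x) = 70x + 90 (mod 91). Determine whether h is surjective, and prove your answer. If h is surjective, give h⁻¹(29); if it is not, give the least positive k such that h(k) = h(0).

13

Since gcd(70, 91) = 7, we have 70x ≡ 0 (mod 7) for all x, so h(x) ≡ 6 (mod 7).
But 0 ≢ 6 (mod 7), so 0 ∈ ℤ/91ℤ has no preimage. So h is not surjective.
Since h is not surjective, we find the least positive k with h(k) = h(0): this means 70k ≡ 0 (mod 91), i.e. 91 ∣ 70k. Since gcd(70, 91) = 7, dividing through by 7 this holds exactly when 13 ∣ 10k, and as gcd(10, 13) = 1, exactly when 13 ∣ k.
The smallest positive such k is 13.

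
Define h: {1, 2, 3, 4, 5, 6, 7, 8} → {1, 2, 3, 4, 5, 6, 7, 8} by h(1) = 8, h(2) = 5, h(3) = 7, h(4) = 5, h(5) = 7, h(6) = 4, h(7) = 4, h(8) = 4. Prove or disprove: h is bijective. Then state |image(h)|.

4

h(2) = 5 = h(4) with 2 ≠ 4, so h is not injective, hence not bijective.
The image of h is {4, 5, 7, 8}, which has 4 elements.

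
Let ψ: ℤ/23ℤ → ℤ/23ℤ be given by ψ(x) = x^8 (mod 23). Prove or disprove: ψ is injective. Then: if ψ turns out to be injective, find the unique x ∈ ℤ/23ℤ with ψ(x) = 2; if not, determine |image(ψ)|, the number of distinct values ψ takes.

ψ(11): Repeated squaring mod 23: 11^1 ≡ 11, 11^2 ≡ 11² = 121 ≡ 6, 11^4 ≡ 6² = 36 ≡ 13, 11^8 ≡ 13² = 169 ≡ 8. So 11^8 ≡ 8 (mod 23).
ψ(12): Repeated squaring mod 23: 12^1 ≡ 12, 12^2 ≡ 12² = 144 ≡ 6, 12^4 ≡ 6² = 36 ≡ 13, 12^8 ≡ 13² = 169 ≡ 8. So 12^8 ≡ 8 (mod 23).
So ψ(11) = ψ(12) = 8 while 11 ≠ 12, so ψ is not injective.
Since ψ is not injective, we determine |image(ψ)|. Computing x^8 mod 23 for each x (by repeated squaring, reducing mod 23 at every step), the values ψ(0), ψ(1), …, ψ(22) are: 0, 1, 3, 6, 9, 16, 18, 12, 4, 13, 2, 8, 8, 2, 13, 4, 12, 18, 16, 9, 6, 3, 1.
The distinct values are {0, 1, 2, 3, 4, 6, 8, 9, 12, 13, 16, 18}; there are 12 of them.

12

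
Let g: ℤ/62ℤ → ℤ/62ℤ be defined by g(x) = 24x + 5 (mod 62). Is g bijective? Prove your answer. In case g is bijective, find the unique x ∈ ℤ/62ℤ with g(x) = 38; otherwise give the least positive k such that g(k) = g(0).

31

Recall: injectivity means: for all s, t in the domain, g(s) = g(t) implies s = t.
We have gcd(24, 62) = 2 > 1. Taking s = 0 and t = 31: g(0) = 5 and g(31) = 24·31 + 5 = 749 ≡ 5 (mod 62).
So g(0) = g(31) while 0 ≠ 31, therefore g is not injective, hence not bijective.
Since g is not bijective, we find the least positive k with g(k) = g(0): this means 24k ≡ 0 (mod 62), i.e. 62 ∣ 24k. Since gcd(24, 62) = 2, dividing through by 2 this holds exactly when 31 ∣ 12k, and as gcd(12, 31) = 1, exactly when 31 ∣ k.
The smallest positive such k is 31.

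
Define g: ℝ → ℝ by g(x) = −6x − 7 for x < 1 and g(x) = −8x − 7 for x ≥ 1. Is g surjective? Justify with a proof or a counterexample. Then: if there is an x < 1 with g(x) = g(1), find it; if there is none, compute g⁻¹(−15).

1

Both pieces are strictly decreasing (slopes −6 and −8), so each is injective on its own interval.
The left piece maps (−∞, 1) onto (−13, ∞); the right piece maps [1, ∞) onto (−∞, −15].
The union (−13, ∞) ∪ (−∞, −15] omits the interval between −13 and −15; in particular −13 has no preimage. So g is not surjective.
Because the two images are disjoint, no x < 1 has g(x) = g(1), so we compute g⁻¹(−15): −15 lies in (−∞, −15], so solve −8x − 7 = −15: x = (−15 + 7)/(−8) = 1.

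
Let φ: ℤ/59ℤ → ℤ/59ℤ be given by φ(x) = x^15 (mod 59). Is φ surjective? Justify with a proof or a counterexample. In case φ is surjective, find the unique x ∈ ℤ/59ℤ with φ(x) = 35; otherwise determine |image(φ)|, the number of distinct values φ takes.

Since 59 is prime, the nonzero elements of ℤ/59ℤ form a cyclic group of order 58.
As gcd(15, 58) = 1, raising to the 15th power is a bijection on this group: if x_1^15 ≡ x_2^15 then (x_1x_2^{−1})^15 = 1, and the only element of order dividing gcd(15, 58) = 1 is 1, so x_1 = x_2.
With φ(0) = 0 this makes φ injective on all of ℤ/59ℤ, hence bijective (finite equal-size domain and codomain). In particular φ is surjective.
Since φ is surjective, we find the preimage of 35. The inverse of x ↦ x^15 on (ℤ/59ℤ)^× is x ↦ x^31, because 15·31 = 465 = 8·58 + 1 ≡ 1 (mod 58) and x^{58} = 1 for x ≠ 0 (Fermat). So φ⁻¹(35) = 35^31 mod 59.
Repeated squaring mod 59: 35^1 ≡ 35, 35^2 ≡ 35² = 1225 ≡ 45, 35^4 ≡ 45² = 2025 ≡ 19, 35^8 ≡ 19² = 361 ≡ 7, 35^16 ≡ 7² = 49. Since 31 = 16 + 8 + 4 + 2 + 1, 35^31 ≡ 49·7·19·45·35: 49·7 = 343 ≡ 48, then 48·19 = 912 ≡ 27, then 27·45 = 1215 ≡ 35, then 35·35 = 1225 ≡ 45. So 35^31 ≡ 45 (mod 59).
Hence φ⁻¹(35) = 45.

45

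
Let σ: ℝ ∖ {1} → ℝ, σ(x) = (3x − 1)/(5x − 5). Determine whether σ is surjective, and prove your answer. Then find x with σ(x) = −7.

If σ(x) = 3/5, cross-multiplying gives 5(3x − 1) = 3(5x − 5), which simplifies to −5 = −15 — false.  So 3/5 has no preimage and σ is not surjective.
Solving σ(x) = −7: cross-multiplying gives 3x − 1 = −7(5x − 5), which rearranges to 38x = 36, so x = 18/19.

18/19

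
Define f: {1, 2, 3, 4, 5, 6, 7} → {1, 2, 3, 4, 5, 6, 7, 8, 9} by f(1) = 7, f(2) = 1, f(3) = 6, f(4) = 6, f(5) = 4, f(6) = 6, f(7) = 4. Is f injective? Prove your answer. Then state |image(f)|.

f(3) = 6 = f(4) with 3 ≠ 4, so f is not injective.
The image of f is {1, 4, 6, 7}, which has 4 elements.

4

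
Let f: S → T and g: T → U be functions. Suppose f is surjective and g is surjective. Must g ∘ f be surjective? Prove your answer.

surjective

Let c ∈ U. Since g is surjective, there is b ∈ T with g(b) = c. Since f is surjective, there is a ∈ S with f(a) = b.
Then (g ∘ f)(a) = g(b) = c. So g ∘ f is surjective.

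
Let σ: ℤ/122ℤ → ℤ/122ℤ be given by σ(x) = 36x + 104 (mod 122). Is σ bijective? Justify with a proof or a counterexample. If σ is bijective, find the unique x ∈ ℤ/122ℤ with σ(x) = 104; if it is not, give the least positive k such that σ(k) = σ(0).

61

We have gcd(36, 122) = 2 > 1. Taking x_1 = 0 and x_2 = 61: σ(0) = 104 and σ(61) = 36·61 + 104 = 2300 ≡ 104 (mod 122).
So σ(0) = σ(61) while 0 ≠ 61, so σ is not injective, hence not bijective.
Since σ is not bijective, we find the least positive k with σ(k) = σ(0): this means 36k ≡ 0 (mod 122), i.e. 122 ∣ 36k. Since gcd(36, 122) = 2, dividing through by 2 this holds exactly when 61 ∣ 18k, and as gcd(18, 61) = 1, exactly when 61 ∣ k.
The smallest positive such k is 61.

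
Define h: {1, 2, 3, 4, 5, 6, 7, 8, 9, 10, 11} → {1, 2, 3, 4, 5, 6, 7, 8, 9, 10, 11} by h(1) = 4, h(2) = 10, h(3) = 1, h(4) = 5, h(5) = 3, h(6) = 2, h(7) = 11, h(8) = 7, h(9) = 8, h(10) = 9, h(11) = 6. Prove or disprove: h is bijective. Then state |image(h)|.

11

The values 4, 10, 1, 5, 3, 2, 11, 7, 8, 9, 6 are a permutation of {1, 2, 3, 4, 5, 6, 7, 8, 9, 10, 11}: each element appears exactly once.
So h is injective and surjective, hence bijective.
The image of h is {1, 2, 3, 4, 5, 6, 7, 8, 9, 10, 11}, which has 11 elements.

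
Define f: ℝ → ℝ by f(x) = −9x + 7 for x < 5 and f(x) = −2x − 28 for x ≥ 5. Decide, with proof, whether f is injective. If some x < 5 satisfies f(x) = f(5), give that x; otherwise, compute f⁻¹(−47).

Both pieces are strictly decreasing (slopes −9 and −2), so each is injective on its own interval.
The left piece maps (−∞, 5) onto (−38, ∞); the right piece maps [5, ∞) onto (−∞, −38].
These images are disjoint, so no value is attained by both pieces. Thus f is injective.
Because the two images are disjoint, no x < 5 has f(x) = f(5), so we compute f⁻¹(−47): −47 lies in (−∞, −38], so solve −2x − 28 = −47: x = (−47 + 28)/(−2) = 19/2.

19/2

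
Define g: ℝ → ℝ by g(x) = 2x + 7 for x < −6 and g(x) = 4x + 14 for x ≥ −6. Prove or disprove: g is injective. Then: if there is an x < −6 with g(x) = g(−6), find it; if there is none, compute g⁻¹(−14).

Both pieces are strictly increasing (slopes 2 and 4), so each is injective on its own interval.
The left piece maps (−∞, −6) onto (−∞, −5); the right piece maps [−6, ∞) onto [−10, ∞).
These images overlap. In particular g(−6) = −10 (right piece), and solving 2x + 7 = −10 on the left piece gives x = −17/2 < −6.
So g(−17/2) = g(−6) with −17/2 ≠ −6, and g is not injective. This x = −17/2 is the requested value below −6.

-17/2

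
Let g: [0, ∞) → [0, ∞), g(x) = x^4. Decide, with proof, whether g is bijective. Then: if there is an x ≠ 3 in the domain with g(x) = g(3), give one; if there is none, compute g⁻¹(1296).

On [0, ∞), x ↦ x^4 is strictly increasing (injective) and for any y ∈ [0, ∞) the 4th root y^{1/4} lies in [0, ∞) (surjective). So g is bijective.
Since x ↦ x^4 is strictly increasing on [0, ∞), it is injective there, so no x ≠ 3 in the domain has g(x) = g(3). We therefore compute g⁻¹(1296) = 1296^{1/4} = 6 (indeed 6^4 = 1296).

6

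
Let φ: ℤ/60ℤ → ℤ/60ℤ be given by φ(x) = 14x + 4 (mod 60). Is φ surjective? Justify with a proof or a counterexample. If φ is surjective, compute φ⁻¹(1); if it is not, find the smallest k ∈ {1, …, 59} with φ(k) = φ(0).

Since gcd(14, 60) = 2, we have 14x ≡ 0 (mod 2) for all x, so φ(x) ≡ 0 (mod 2).
But 1 ≢ 0 (mod 2), so 1 ∈ ℤ/60ℤ has no preimage. So φ is not surjective.
Since φ is not surjective, we find the least positive k with φ(k) = φ(0): this means 14k ≡ 0 (mod 60), i.e. 60 ∣ 14k. Since gcd(14, 60) = 2, dividing through by 2 this holds exactly when 30 ∣ 7k, and as gcd(7, 30) = 1, exactly when 30 ∣ k.
The smallest positive such k is 30.

30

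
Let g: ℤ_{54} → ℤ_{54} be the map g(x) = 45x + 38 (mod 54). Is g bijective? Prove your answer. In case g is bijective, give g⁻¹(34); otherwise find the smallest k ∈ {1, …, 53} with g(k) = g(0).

We have gcd(45, 54) = 9 > 1. Taking s = 0 and t = 6: g(0) = 38 and g(6) = 45·6 + 38 = 308 ≡ 38 (mod 54).
So g(0) = g(6) while 0 ≠ 6, therefore g is not injective, hence not bijective.
Since g is not bijective, we find the least positive k with g(k) = g(0): this means 45k ≡ 0 (mod 54), i.e. 54 ∣ 45k. Since gcd(45, 54) = 9, dividing through by 9 this holds exactly when 6 ∣ 5k, and as gcd(5, 6) = 1, exactly when 6 ∣ k.
The smallest positive such k is 6.

6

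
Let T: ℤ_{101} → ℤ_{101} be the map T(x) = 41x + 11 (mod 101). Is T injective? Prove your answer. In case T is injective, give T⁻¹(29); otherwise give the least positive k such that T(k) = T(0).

30

If T(s) = T(t), then 41s ≡ 41t (mod 101). Because gcd(41, 101) = 1, we may cancel 41 to get s ≡ t (mod 101).
Therefore T is injective.
We now compute 41⁻¹ mod 101 explicitly. Euclid's algorithm: 101 = 2·41 + 19, 41 = 2·19 + 3, 19 = 6·3 + 1; back-substituting gives 1 = 69·41 − 28·101, so 41⁻¹ ≡ 69 (mod 101).
Since T is injective, we compute T⁻¹(29): solve 41x + 11 ≡ 29 (mod 101), i.e. 41x ≡ 18 (mod 101).
Multiplying by 41⁻¹ = 69 gives x ≡ 69·18 = 1242 = 12·101 + 30 ≡ 30 (mod 101).
Check: T(30) = 41·30 + 11 = 1241 = 12·101 + 29 ≡ 29 (mod 101).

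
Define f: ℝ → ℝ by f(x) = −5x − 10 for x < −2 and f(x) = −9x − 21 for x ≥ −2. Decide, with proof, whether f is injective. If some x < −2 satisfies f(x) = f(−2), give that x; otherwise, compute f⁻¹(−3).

Both pieces are strictly decreasing (slopes −5 and −9), so each is injective on its own interval.
The left piece maps (−∞, −2) onto (0, ∞); the right piece maps [−2, ∞) onto (−∞, −3].
These images are disjoint, so no value is attained by both pieces. Thus f is injective.
Because the two images are disjoint, no x < −2 has f(x) = f(−2), so we compute f⁻¹(−3): −3 lies in (−∞, −3], so solve −9x − 21 = −3: x = (−3 + 21)/(−9) = −2.

-2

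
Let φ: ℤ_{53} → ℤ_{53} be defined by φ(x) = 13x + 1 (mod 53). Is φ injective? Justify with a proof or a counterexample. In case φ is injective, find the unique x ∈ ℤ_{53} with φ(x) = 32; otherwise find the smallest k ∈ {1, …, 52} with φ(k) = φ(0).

Suppose φ(s) = φ(t) in ℤ_{53}. Then 13s + 1 ≡ 13t + 1 (mod 53), thus 13(s − t) ≡ 0 (mod 53).
Since gcd(13, 53) = 1, 13 is invertible modulo 53, therefore s − t ≡ 0 (mod 53), i.e. s = t.
Therefore φ is injective.
We now compute 13⁻¹ mod 53 explicitly. Euclid's algorithm: 53 = 4·13 + 1; back-substituting gives 1 = 49·13 − 12·53, so 13⁻¹ ≡ 49 (mod 53).
Since φ is injective, we compute φ⁻¹(32): solve 13x + 1 ≡ 32 (mod 53), i.e. 13x ≡ 31 (mod 53).
Multiplying by 13⁻¹ = 49 gives x ≡ 49·31 = 1519 = 28·53 + 35 ≡ 35 (mod 53).
Check: φ(35) = 13·35 + 1 = 456 = 8·53 + 32 ≡ 32 (mod 53).

35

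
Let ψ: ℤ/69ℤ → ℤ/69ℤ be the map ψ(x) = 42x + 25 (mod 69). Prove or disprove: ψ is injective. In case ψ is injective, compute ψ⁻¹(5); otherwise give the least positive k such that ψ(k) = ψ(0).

Recall that ψ is injective if ψ(s) = ψ(t) implies s = t.
We have gcd(42, 69) = 3 > 1. Taking s = 0 and t = 23: ψ(0) = 25 and ψ(23) = 42·23 + 25 = 991 ≡ 25 (mod 69).
So ψ(0) = ψ(23) while 0 ≠ 23, thus ψ is not injective.
Since ψ is not injective, we find the least positive k with ψ(k) = ψ(0): this means 42k ≡ 0 (mod 69), i.e. 69 ∣ 42k. Since gcd(42, 69) = 3, dividing through by 3 this holds exactly when 23 ∣ 14k, and as gcd(14, 23) = 1, exactly when 23 ∣ k.
The smallest positive such k is 23.

23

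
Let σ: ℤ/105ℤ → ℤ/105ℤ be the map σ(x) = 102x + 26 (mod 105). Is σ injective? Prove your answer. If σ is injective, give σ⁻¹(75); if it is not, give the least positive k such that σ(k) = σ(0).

We have gcd(102, 105) = 3 > 1. Taking a = 0 and b = 35: σ(0) = 26 and σ(35) = 102·35 + 26 = 3596 ≡ 26 (mod 105).
So σ(0) = σ(35) while 0 ≠ 35, thus σ is not injective.
Since σ is not injective, we find the least positive k with σ(k) = σ(0): this means 102k ≡ 0 (mod 105), i.e. 105 ∣ 102k. Since gcd(102, 105) = 3, dividing through by 3 this holds exactly when 35 ∣ 34k, and as gcd(34, 35) = 1, exactly when 35 ∣ k.
The smallest positive such k is 35.

35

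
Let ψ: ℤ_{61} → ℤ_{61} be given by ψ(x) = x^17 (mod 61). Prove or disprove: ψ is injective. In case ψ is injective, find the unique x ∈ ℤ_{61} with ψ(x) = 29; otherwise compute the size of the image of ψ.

21

Since 61 is prime, the nonzero elements of ℤ_{61} form a cyclic group of order 60.
As gcd(17, 60) = 1, raising to the 17th power is a bijection on this group: if x_1^17 ≡ x_2^17 then (x_1x_2^{−1})^17 = 1, and the only element of order dividing gcd(17, 60) = 1 is 1, so x_1 = x_2.
With ψ(0) = 0 this makes ψ injective on all of ℤ_{61}, hence bijective (finite equal-size domain and codomain). In particular ψ is injective.
Since ψ is injective, we find the preimage of 29. The inverse of x ↦ x^17 on (ℤ_{61})^× is x ↦ x^53, because 17·53 = 901 = 15·60 + 1 ≡ 1 (mod 60) and x^{60} = 1 for x ≠ 0 (Fermat). So ψ⁻¹(29) = 29^53 mod 61.
Repeated squaring mod 61: 29^1 ≡ 29, 29^2 ≡ 29² = 841 ≡ 48, 29^4 ≡ 48² = 2304 ≡ 47, 29^8 ≡ 47² = 2209 ≡ 13, 29^16 ≡ 13² = 169 ≡ 47, 29^32 ≡ 47² = 2209 ≡ 13. Since 53 = 32 + 16 + 4 + 1, 29^53 ≡ 13·47·47·29: 13·47 = 611 ≡ 1, then 1·47 = 47, then 47·29 = 1363 ≡ 21. So 29^53 ≡ 21 (mod 61).
Hence ψ⁻¹(29) = 21.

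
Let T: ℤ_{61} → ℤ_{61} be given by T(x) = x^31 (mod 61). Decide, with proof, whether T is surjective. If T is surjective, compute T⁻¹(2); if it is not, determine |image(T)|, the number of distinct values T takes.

Since 61 is prime, the nonzero elements of ℤ_{61} form a cyclic group of order 60.
As gcd(31, 60) = 1, raising to the 31st power is a bijection on this group: if u^31 ≡ v^31 then (uv^{−1})^31 = 1, and the only element of order dividing gcd(31, 60) = 1 is 1, so u = v.
With T(0) = 0 this makes T injective on all of ℤ_{61}, hence bijective (finite equal-size domain and codomain). In particular T is surjective.
Since T is surjective, we find the preimage of 2. The inverse of x ↦ x^31 on (ℤ_{61})^× is x ↦ x^31, because 31·31 = 961 = 16·60 + 1 ≡ 1 (mod 60) and x^{60} = 1 for x ≠ 0 (Fermat). So T⁻¹(2) = 2^31 mod 61.
Repeated squaring mod 61: 2^1 ≡ 2, 2^2 ≡ 2² = 4, 2^4 ≡ 4² = 16, 2^8 ≡ 16² = 256 ≡ 12, 2^16 ≡ 12² = 144 ≡ 22. Since 31 = 16 + 8 + 4 + 2 + 1, 2^31 ≡ 22·12·16·4·2: 22·12 = 264 ≡ 20, then 20·16 = 320 ≡ 15, then 15·4 = 60, then 60·2 = 120 ≡ 59. So 2^31 ≡ 59 (mod 61).
Hence T⁻¹(2) = 59.

59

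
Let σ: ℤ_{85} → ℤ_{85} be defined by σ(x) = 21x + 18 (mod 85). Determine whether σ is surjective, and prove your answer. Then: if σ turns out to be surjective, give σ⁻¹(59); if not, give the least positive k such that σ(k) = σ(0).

6

Since gcd(21, 85) = 1, 21 is invertible modulo 85. Euclid's algorithm: 85 = 4·21 + 1; back-substituting gives 1 = 81·21 − 20·85, so 21⁻¹ ≡ 81 (mod 85).
Then y ↦ 81(y − 18) is a two-sided inverse to σ, so every y ∈ ℤ_{85} has a preimage.
So σ is surjective.
Since σ is surjective, we find σ⁻¹(59): we need 21x ≡ 59 − 18 ≡ 41 (mod 85). Using 21⁻¹ = 81: x ≡ 81·41 = 3321 = 39·85 + 6, so x = 6.
Check: σ(6) = 21·6 + 18 = 144 = 1·85 + 59 ≡ 59 (mod 85).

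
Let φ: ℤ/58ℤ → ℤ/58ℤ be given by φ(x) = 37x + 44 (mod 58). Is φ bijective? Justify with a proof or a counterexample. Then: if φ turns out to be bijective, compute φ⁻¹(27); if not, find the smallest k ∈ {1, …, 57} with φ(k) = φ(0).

Recall: φ is injective when φ(x_1) = φ(x_2) forces x_1 = x_2.
Suppose φ(x_1) = φ(x_2) in ℤ/58ℤ. Then 37x_1 + 44 ≡ 37x_2 + 44 (mod 58), thus 37(x_1 − x_2) ≡ 0 (mod 58).
Since gcd(37, 58) = 1, 37 is invertible modulo 58, hence x_1 − x_2 ≡ 0 (mod 58), i.e. x_1 = x_2.
We now compute 37⁻¹ mod 58 explicitly. Euclid's algorithm: 58 = 1·37 + 21, 37 = 1·21 + 16, 21 = 1·16 + 5, 16 = 3·5 + 1; back-substituting gives 1 = 11·37 − 7·58, so 37⁻¹ ≡ 11 (mod 58).
For any y ∈ ℤ/58ℤ, x = 11(y − 44) mod 58 satisfies φ(x) = 37·11(y − 44) + 44 ≡ y (since 37·11 ≡ 1 mod 58). So every y has a preimage.
So φ is bijective.
Since φ is bijective, we compute φ⁻¹(27): solve 37x + 44 ≡ 27 (mod 58), i.e. 37x ≡ 41 (mod 58).
Multiplying by 37⁻¹ = 11 gives x ≡ 11·41 = 451 = 7·58 + 45 ≡ 45 (mod 58).
Check: φ(45) = 37·45 + 44 = 1709 = 29·58 + 27 ≡ 27 (mod 58).

45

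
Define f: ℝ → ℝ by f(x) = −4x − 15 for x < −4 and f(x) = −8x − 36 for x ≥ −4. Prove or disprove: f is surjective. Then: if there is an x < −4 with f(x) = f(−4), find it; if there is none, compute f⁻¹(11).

Both pieces are strictly decreasing (slopes −4 and −8), so each is injective on its own interval.
The left piece maps (−∞, −4) onto (1, ∞); the right piece maps [−4, ∞) onto (−∞, −4].
The union (1, ∞) ∪ (−∞, −4] omits the interval between 1 and −4; in particular 1 has no preimage. So f is not surjective.
Because the two images are disjoint, no x < −4 has f(x) = f(−4), so we compute f⁻¹(11): 11 lies in (1, ∞), so solve −4x − 15 = 11: x = (11 + 15)/(−4) = −13/2.

-13/2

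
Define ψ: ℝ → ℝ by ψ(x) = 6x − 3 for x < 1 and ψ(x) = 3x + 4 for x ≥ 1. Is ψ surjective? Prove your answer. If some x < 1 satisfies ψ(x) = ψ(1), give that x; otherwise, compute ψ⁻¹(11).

7/3

Both pieces are strictly increasing (slopes 6 and 3), so each is injective on its own interval.
The left piece maps (−∞, 1) onto (−∞, 3); the right piece maps [1, ∞) onto [7, ∞).
The union (−∞, 3) ∪ [7, ∞) omits the interval between 3 and 7; in particular 3 has no preimage. So ψ is not surjective.
Because the two images are disjoint, no x < 1 has ψ(x) = ψ(1), so we compute ψ⁻¹(11): 11 lies in [7, ∞), so solve 3x + 4 = 11: x = (11 − 4)/3 = 7/3.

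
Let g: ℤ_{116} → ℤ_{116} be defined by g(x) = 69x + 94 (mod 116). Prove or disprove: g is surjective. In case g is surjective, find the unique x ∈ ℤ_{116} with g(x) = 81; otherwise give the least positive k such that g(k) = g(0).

99

Since gcd(69, 116) = 1, 69 is invertible modulo 116. Euclid's algorithm: 116 = 1·69 + 47, 69 = 1·47 + 22, 47 = 2·22 + 3, 22 = 7·3 + 1; back-substituting gives 1 = 37·69 − 22·116, so 69⁻¹ ≡ 37 (mod 116).
Then y ↦ 37(y − 94) is a two-sided inverse to g, so every y ∈ ℤ_{116} has a preimage.
Therefore g is surjective.
Since g is surjective, we find g⁻¹(81): we need 69x ≡ 81 − 94 ≡ 103 (mod 116). Using 69⁻¹ = 37: x ≡ 37·103 = 3811 = 32·116 + 99, so x = 99.
Check: g(99) = 69·99 + 94 = 6925 = 59·116 + 81 ≡ 81 (mod 116).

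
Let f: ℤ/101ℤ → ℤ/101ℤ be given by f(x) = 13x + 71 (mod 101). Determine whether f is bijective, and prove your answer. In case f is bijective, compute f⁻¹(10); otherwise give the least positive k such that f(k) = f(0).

73

If f(a) = f(b), then 13a ≡ 13b (mod 101). Because gcd(13, 101) = 1, we may cancel 13 to get a ≡ b (mod 101).
We now compute 13⁻¹ mod 101 explicitly. Euclid's algorithm: 101 = 7·13 + 10, 13 = 1·10 + 3, 10 = 3·3 + 1; back-substituting gives 1 = 70·13 − 9·101, so 13⁻¹ ≡ 70 (mod 101).
Then y ↦ 70(y − 71) is a two-sided inverse to f, so every y ∈ ℤ/101ℤ has a preimage.
Therefore f is bijective.
Since f is bijective, we compute f⁻¹(10): solve 13x + 71 ≡ 10 (mod 101), i.e. 13x ≡ 40 (mod 101).
Multiplying by 13⁻¹ = 70 gives x ≡ 70·40 = 2800 = 27·101 + 73 ≡ 73 (mod 101).
Check: f(73) = 13·73 + 71 = 1020 = 10·101 + 10 ≡ 10 (mod 101).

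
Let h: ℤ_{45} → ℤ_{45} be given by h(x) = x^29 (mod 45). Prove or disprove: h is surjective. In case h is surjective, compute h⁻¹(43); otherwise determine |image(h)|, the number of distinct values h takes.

h(0) = 0^29 = 0.
h(15): Repeated squaring mod 45: 15^1 ≡ 15, 15^2 ≡ 15² = 225 ≡ 0, 15^4 ≡ 0² = 0, 15^8 ≡ 0² = 0, 15^16 ≡ 0² = 0. Since 29 = 16 + 8 + 4 + 1, 15^29 ≡ 0·0·0·15: 0·0 = 0, then 0·0 = 0, then 0·15 = 0. So 15^29 ≡ 0 (mod 45).
So h(0) = h(15) = 0 while 0 ≠ 15, hence h is not injective.
A non-injective map from the 45-element set ℤ_{45} to itself takes at most 44 distinct values, so it cannot be surjective. So h is not surjective.
Since h is not surjective, we determine |image(h)|. Computing x^29 mod 45 for each x (by repeated squaring, reducing mod 45 at every step), the values h(0), h(1), …, h(44) are: 0, 1, 32, 18, 34, 20, 36, 22, 8, 9, 10, 41, 27, 43, 29, 0, 31, 17, 18, 19, 5, 36, 7, 38, 9, 40, 26, 27, 28, 14, 0, 16, 2, 18, 4, 35, 36, 37, 23, 9, 25, 11, 27, 13, 44.
The distinct values are {0, 1, 2, 4, 5, 7, 8, 9, 10, 11, 13, 14, 16, 17, 18, 19, 20, 22, 23, 25, 26, 27, 28, 29, 31, 32, 34, 35, 36, 37, 38, 40, 41, 43, 44}; there are 35 of them.

35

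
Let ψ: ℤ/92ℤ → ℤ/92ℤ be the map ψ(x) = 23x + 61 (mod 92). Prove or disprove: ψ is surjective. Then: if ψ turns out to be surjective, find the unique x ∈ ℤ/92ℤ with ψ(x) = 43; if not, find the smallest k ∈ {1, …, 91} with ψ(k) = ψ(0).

4

By definition, ψ is surjective if every y in the codomain equals ψ(x) for some x in the domain.
Since gcd(23, 92) = 23, we have 23x ≡ 0 (mod 23) for all x, so ψ(x) ≡ 15 (mod 23).
But 0 ≢ 15 (mod 23), so 0 ∈ ℤ/92ℤ has no preimage. Hence ψ is not surjective.
Since ψ is not surjective, we find the least positive k with ψ(k) = ψ(0): this means 23k ≡ 0 (mod 92), i.e. 92 ∣ 23k. Since gcd(23, 92) = 23, dividing through by 23 this holds exactly when 4 ∣ k.
The smallest positive such k is 4.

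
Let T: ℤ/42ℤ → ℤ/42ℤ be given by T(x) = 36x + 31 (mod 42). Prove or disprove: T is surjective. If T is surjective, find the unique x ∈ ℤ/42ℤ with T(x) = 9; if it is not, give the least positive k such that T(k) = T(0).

By definition, surjectivity means every element of the codomain has a preimage under T.
Since gcd(36, 42) = 6, we have 36x ≡ 0 (mod 6) for all x, so T(x) ≡ 1 (mod 6).
But 0 ≢ 1 (mod 6), so 0 ∈ ℤ/42ℤ has no preimage. Therefore T is not surjective.
Since T is not surjective, we find the least positive k with T(k) = T(0): this means 36k ≡ 0 (mod 42), i.e. 42 ∣ 36k. Since gcd(36, 42) = 6, dividing through by 6 this holds exactly when 7 ∣ 6k, and as gcd(6, 7) = 1, exactly when 7 ∣ k.
The smallest positive such k is 7.

7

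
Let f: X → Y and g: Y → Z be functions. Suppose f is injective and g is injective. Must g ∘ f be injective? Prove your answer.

Suppose (g ∘ f)(s) = (g ∘ f)(t), i.e. g(f(s)) = g(f(t)).
Since g is injective, f(s) = f(t). Since f is injective, s = t. So g ∘ f is injective.

injective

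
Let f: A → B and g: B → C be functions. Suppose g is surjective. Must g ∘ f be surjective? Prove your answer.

No. Take A = {1}, B = C = {1, 2}, f(1) = 1, and g = identity (surjective).
Then (g ∘ f)(1) = 1, and 2 ∈ C has no preimage under g ∘ f, so g ∘ f is not surjective.

not surjective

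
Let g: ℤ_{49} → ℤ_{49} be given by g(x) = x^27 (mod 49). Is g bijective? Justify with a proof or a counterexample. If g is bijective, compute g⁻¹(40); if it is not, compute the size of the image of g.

g(3): Repeated squaring mod 49: 3^1 ≡ 3, 3^2 ≡ 3² = 9, 3^4 ≡ 9² = 81 ≡ 32, 3^8 ≡ 32² = 1024 ≡ 44, 3^16 ≡ 44² = 1936 ≡ 25. Since 27 = 16 + 8 + 2 + 1, 3^27 ≡ 25·44·9·3: 25·44 = 1100 ≡ 22, then 22·9 = 198 ≡ 2, then 2·3 = 6. So 3^27 ≡ 6 (mod 49).
g(5): Repeated squaring mod 49: 5^1 ≡ 5, 5^2 ≡ 5² = 25, 5^4 ≡ 25² = 625 ≡ 37, 5^8 ≡ 37² = 1369 ≡ 46, 5^16 ≡ 46² = 2116 ≡ 9. Since 27 = 16 + 8 + 2 + 1, 5^27 ≡ 9·46·25·5: 9·46 = 414 ≡ 22, then 22·25 = 550 ≡ 11, then 11·5 = 55 ≡ 6. So 5^27 ≡ 6 (mod 49).
So g(3) = g(5) = 6 while 3 ≠ 5, therefore g is not injective, hence not bijective.
Since g is not bijective, we determine |image(g)|. Computing x^27 mod 49 for each x (by repeated squaring, reducing mod 49 at every step), the values g(0), g(1), …, g(48) are: 0, 1, 15, 6, 29, 6, 41, 0, 43, 36, 41, 15, 27, 34, 0, 36, 8, 27, 1, 48, 27, 0, 29, 29, 13, 36, 20, 20, 0, 22, 1, 48, 22, 41, 13, 0, 15, 22, 34, 8, 13, 6, 0, 8, 43, 20, 43, 34, 48.
The distinct values are {0, 1, 6, 8, 13, 15, 20, 22, 27, 29, 34, 36, 41, 43, 48}; there are 15 of them.

15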